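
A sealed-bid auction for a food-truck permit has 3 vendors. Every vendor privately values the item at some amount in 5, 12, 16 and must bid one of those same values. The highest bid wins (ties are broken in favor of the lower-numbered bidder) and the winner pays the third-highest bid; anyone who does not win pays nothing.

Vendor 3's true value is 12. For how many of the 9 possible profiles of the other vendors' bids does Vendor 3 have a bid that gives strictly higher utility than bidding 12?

2

Others bid (5, 12): truth gives 0; bid 16 gives 7 > 0. Violating.
Others bid (12, 5): truth gives 0; bid 16 gives 7 > 0. Violating.
Others bid (5, 5): truth gives 7; no alternative beats it.
Others bid (5, 16): truth gives 0; no alternative beats it.
(Checking all 9 profiles: 2 have a profitable deviation, 7 do not.)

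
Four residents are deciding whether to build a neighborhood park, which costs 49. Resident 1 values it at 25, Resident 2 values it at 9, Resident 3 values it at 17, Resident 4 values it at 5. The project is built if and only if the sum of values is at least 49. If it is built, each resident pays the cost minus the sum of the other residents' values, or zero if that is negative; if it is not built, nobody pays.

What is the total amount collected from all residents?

Total value 56 ≥ cost 49, so it is built.
Resident 1: others sum to 31; max(0, 49 - 31) = 18.
Resident 2: others sum to 47; max(0, 49 - 47) = 2.
Resident 3: others sum to 39; max(0, 49 - 39) = 10.
Resident 4: others sum to 51; max(0, 49 - 51) = 0.
Total collected = 18 + 2 + 10 + 0 = 30.

30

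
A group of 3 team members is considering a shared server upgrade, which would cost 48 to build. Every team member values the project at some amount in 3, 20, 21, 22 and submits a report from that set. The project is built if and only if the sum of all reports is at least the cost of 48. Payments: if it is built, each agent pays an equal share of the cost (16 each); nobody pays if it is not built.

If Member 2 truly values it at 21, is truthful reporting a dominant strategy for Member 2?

Yes

Check each profile of the others' reports and compare truth against every alternative report.
Others report (20, 20): truth gives 5, best alternative gives 5.
Others report (20, 21): truth gives 5, best alternative gives 5.
Others report (20, 22): truth gives 5, best alternative gives 5.
Others report (21, 20): truth gives 5, best alternative gives 5.
Others report (21, 21): truth gives 5, best alternative gives 5.
Others report (21, 22): truth gives 5, best alternative gives 5.
(Remaining 10 profiles checked similarly; truth is weakly best in each.)
In every case the truthful report is at least as good as any alternative, so it is a dominant strategy.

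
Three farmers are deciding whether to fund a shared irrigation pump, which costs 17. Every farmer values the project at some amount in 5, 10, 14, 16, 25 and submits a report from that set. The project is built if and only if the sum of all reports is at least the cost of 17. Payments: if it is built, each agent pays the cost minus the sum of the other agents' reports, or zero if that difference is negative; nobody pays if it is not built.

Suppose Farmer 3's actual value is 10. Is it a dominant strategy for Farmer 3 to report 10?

Yes

Check each profile of the others' reports and compare truth against every alternative report.
Others report (5, 14): truth gives 10, best alternative gives 10.
Others report (5, 16): truth gives 10, best alternative gives 10.
Others report (5, 25): truth gives 10, best alternative gives 10.
Others report (10, 10): truth gives 10, best alternative gives 10.
Others report (10, 14): truth gives 10, best alternative gives 10.
Others report (10, 16): truth gives 10, best alternative gives 10.
(Remaining 19 profiles checked similarly; truth is weakly best in each.)
In every case the truthful report is at least as good as any alternative, so it is a dominant strategy.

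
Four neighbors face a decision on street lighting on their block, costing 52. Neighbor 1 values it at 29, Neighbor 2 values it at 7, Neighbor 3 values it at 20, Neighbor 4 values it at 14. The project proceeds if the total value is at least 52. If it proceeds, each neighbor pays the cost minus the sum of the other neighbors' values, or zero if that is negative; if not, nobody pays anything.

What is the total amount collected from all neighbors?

Total value 70 ≥ cost 52, so it is built.
Neighbor 1: others sum to 41; max(0, 52 - 41) = 11.
Neighbor 2: others sum to 63; max(0, 52 - 63) = 0.
Neighbor 3: others sum to 50; max(0, 52 - 50) = 2.
Neighbor 4: others sum to 56; max(0, 52 - 56) = 0.
Total collected = 11 + 0 + 2 + 0 = 13.

13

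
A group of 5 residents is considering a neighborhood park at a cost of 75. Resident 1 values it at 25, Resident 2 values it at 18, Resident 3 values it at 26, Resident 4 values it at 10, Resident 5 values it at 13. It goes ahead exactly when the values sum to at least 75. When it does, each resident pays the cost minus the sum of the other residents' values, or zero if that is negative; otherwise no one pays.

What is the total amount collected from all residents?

Total value 92 ≥ cost 75, so it is built.
Resident 1: others sum to 67; max(0, 75 - 67) = 8.
Resident 2: others sum to 74; max(0, 75 - 74) = 1.
Resident 3: others sum to 66; max(0, 75 - 66) = 9.
Resident 4: others sum to 82; max(0, 75 - 82) = 0.
Resident 5: others sum to 79; max(0, 75 - 79) = 0.
Total collected = 8 + 1 + 9 + 0 + 0 = 18.

18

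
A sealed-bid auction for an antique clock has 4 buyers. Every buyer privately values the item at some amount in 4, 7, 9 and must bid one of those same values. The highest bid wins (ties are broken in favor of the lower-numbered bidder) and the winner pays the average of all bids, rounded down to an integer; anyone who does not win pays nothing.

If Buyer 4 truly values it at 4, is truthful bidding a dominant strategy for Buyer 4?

Check each profile of the others' bids and compare truth against every alternative bid.
Others bid (4, 4, 4): truth gives 0, best alternative gives 0.
Others bid (4, 4, 7): truth gives 0, best alternative gives 0.
Others bid (4, 4, 9): truth gives 0, best alternative gives 0.
Others bid (4, 7, 4): truth gives 0, best alternative gives 0.
Others bid (4, 7, 7): truth gives 0, best alternative gives 0.
Others bid (4, 7, 9): truth gives 0, best alternative gives 0.
(Remaining 21 profiles checked similarly; truth is weakly best in each.)
In every case the truthful bid is at least as good as any alternative, so it is a dominant strategy.

Yes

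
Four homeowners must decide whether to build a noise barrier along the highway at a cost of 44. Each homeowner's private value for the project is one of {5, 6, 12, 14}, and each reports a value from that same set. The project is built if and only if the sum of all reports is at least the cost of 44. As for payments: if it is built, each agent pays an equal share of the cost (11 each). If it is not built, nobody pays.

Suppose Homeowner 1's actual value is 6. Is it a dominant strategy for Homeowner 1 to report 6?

Consider the case where Homeowner 2 reports 12, Homeowner 3 reports 12 and Homeowner 4 reports 14.
Truthful report 6: project built, pays 11, utility 6 - 11 = -5.
Report 5 instead: project not built, utility 0.
Since 0 > -5, reporting 5 is strictly better here, so truthful reporting is not dominant.

No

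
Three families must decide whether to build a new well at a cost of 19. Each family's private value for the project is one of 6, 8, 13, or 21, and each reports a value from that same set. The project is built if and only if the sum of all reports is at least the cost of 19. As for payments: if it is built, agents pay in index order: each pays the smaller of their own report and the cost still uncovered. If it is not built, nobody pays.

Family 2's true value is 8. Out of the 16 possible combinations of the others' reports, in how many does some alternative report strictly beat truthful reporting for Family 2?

7

Others report (6, 8): truth gives 0; report 6 gives 2 > 0. Violating.
Others report (6, 13): truth gives 0; report 6 gives 2 > 0. Violating.
Others report (6, 21): truth gives 0; report 6 gives 2 > 0. Violating.
Others report (8, 6): truth gives 0; report 6 gives 2 > 0. Violating.
Others report (6, 6): truth gives 0; no alternative beats it.
Others report (13, 6): truth gives 2; no alternative beats it.
(Checking all 16 profiles: 7 have a profitable deviation, 9 do not.)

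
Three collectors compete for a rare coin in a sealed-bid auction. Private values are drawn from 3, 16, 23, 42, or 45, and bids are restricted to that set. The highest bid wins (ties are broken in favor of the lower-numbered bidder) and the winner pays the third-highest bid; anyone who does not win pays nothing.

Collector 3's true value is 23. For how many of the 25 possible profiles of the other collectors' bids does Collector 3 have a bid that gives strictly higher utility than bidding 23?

Others bid (3, 23): truth gives 0; bid 42 gives 20 > 0. Violating.
Others bid (3, 42): truth gives 0; bid 45 gives 20 > 0. Violating.
Others bid (16, 23): truth gives 0; bid 42 gives 7 > 0. Violating.
Others bid (16, 42): truth gives 0; bid 45 gives 7 > 0. Violating.
Others bid (3, 3): truth gives 20; no alternative beats it.
Others bid (3, 16): truth gives 20; no alternative beats it.
(Checking all 25 profiles: 8 have a profitable deviation, 17 do not.)

8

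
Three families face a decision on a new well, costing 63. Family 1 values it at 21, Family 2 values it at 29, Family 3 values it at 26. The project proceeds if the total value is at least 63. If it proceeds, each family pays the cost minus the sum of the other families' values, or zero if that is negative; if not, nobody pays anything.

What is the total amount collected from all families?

37

Total value 76 ≥ cost 63, so it is built.
Family 1: others sum to 55; max(0, 63 - 55) = 8.
Family 2: others sum to 47; max(0, 63 - 47) = 16.
Family 3: others sum to 50; max(0, 63 - 50) = 13.
Total collected = 8 + 16 + 13 = 37.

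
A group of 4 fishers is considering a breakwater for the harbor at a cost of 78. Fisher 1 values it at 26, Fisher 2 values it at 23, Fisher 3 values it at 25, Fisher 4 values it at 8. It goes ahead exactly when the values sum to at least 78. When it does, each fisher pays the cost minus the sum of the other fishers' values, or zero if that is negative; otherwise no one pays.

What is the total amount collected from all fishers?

Total value 82 ≥ cost 78, so it is built.
Fisher 1: others sum to 56; max(0, 78 - 56) = 22.
Fisher 2: others sum to 59; max(0, 78 - 59) = 19.
Fisher 3: others sum to 57; max(0, 78 - 57) = 21.
Fisher 4: others sum to 74; max(0, 78 - 74) = 4.
Total collected = 22 + 19 + 21 + 4 = 66.

66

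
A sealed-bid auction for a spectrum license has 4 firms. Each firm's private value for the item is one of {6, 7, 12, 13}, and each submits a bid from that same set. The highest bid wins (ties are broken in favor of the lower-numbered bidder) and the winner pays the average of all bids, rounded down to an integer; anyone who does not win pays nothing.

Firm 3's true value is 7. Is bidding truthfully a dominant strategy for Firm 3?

Yes

Check each profile of the others' bids and compare truth against every alternative bid.
Others bid (6, 6, 6): truth gives 1, best alternative gives 0.
Others bid (6, 6, 7): truth gives 1, best alternative gives 0.
Others bid (6, 6, 12): truth gives 0, best alternative gives 0.
Others bid (6, 6, 13): truth gives 0, best alternative gives 0.
Others bid (6, 7, 6): truth gives 0, best alternative gives 0.
Others bid (6, 7, 7): truth gives 0, best alternative gives 0.
(Remaining 58 profiles checked similarly; truth is weakly best in each.)
In every case the truthful bid is at least as good as any alternative, so it is a dominant strategy.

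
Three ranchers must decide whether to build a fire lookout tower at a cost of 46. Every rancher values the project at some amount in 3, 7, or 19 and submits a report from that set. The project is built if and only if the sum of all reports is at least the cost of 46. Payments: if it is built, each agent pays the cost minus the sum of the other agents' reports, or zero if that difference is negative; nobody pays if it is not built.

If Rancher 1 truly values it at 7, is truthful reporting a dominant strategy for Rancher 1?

Check each profile of the others' reports and compare truth against every alternative report.
Others report (3, 3): truth gives 0, best alternative gives 0.
Others report (3, 7): truth gives 0, best alternative gives 0.
Others report (3, 19): truth gives 0, best alternative gives 0.
Others report (7, 3): truth gives 0, best alternative gives 0.
Others report (7, 7): truth gives 0, best alternative gives 0.
Others report (7, 19): truth gives 0, best alternative gives 0.
(Remaining 3 profiles checked similarly; truth is weakly best in each.)
In every case the truthful report is at least as good as any alternative, so it is a dominant strategy.

Yes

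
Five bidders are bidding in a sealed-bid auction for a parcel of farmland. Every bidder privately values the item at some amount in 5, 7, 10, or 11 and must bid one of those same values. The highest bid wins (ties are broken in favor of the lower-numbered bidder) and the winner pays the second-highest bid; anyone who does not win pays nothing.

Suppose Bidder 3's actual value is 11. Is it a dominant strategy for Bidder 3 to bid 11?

Check each profile of the others' bids and compare truth against every alternative bid.
Others bid (5, 10, 5, 5): truth gives 1, best alternative gives 0.
Others bid (5, 10, 5, 7): truth gives 1, best alternative gives 0.
Others bid (5, 10, 5, 10): truth gives 1, best alternative gives 0.
Others bid (5, 10, 7, 5): truth gives 1, best alternative gives 0.
Others bid (5, 10, 7, 7): truth gives 1, best alternative gives 0.
Others bid (5, 10, 7, 10): truth gives 1, best alternative gives 0.
(Remaining 250 profiles checked similarly; truth is weakly best in each.)
In every case the truthful bid is at least as good as any alternative, so it is a dominant strategy.

Yes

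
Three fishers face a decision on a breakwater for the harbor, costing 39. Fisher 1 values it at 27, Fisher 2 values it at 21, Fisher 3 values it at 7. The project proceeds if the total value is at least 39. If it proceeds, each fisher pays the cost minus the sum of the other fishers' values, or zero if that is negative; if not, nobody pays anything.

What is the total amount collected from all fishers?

16

Total value 55 ≥ cost 39, so it is built.
Fisher 1: others sum to 28; max(0, 39 - 28) = 11.
Fisher 2: others sum to 34; max(0, 39 - 34) = 5.
Fisher 3: others sum to 48; max(0, 39 - 48) = 0.
Total collected = 11 + 5 + 0 = 16.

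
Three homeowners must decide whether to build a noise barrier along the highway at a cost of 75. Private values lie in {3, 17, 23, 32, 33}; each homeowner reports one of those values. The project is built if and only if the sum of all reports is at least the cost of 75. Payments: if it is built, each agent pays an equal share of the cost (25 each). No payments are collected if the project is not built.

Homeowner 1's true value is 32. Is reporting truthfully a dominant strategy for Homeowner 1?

Check each profile of the others' reports and compare truth against every alternative report.
Others report (17, 32): truth gives 7, best alternative gives 7.
Others report (17, 33): truth gives 7, best alternative gives 7.
Others report (23, 23): truth gives 7, best alternative gives 7.
Others report (23, 32): truth gives 7, best alternative gives 7.
Others report (23, 33): truth gives 7, best alternative gives 7.
Others report (32, 17): truth gives 7, best alternative gives 7.
(Remaining 19 profiles checked similarly; truth is weakly best in each.)
In every case the truthful report is at least as good as any alternative, so it is a dominant strategy.

Yes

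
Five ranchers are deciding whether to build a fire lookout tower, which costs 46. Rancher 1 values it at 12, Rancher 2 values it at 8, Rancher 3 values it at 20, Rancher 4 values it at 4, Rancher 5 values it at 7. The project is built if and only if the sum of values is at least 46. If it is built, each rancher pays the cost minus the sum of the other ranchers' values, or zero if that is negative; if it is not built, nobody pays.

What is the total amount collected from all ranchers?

27

Total value 51 ≥ cost 46, so it is built.
Rancher 1: others sum to 39; max(0, 46 - 39) = 7.
Rancher 2: others sum to 43; max(0, 46 - 43) = 3.
Rancher 3: others sum to 31; max(0, 46 - 31) = 15.
Rancher 4: others sum to 47; max(0, 46 - 47) = 0.
Rancher 5: others sum to 44; max(0, 46 - 44) = 2.
Total collected = 7 + 3 + 15 + 0 + 2 = 27.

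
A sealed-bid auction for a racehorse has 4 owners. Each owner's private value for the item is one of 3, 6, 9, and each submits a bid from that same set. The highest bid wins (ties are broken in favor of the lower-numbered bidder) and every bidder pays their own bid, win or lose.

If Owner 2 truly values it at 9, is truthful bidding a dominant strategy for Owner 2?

Consider the case where Owner 1 bids 3, Owner 3 bids 3 and Owner 4 bids 3.
Truthful bid 9: wins, pays 9, utility 9 - 9 = 0.
Bid 6 instead: wins, pays 6, utility 9 - 6 = 3.
Since 3 > 0, bidding 6 is strictly better here, so truthful bidding is not dominant.

No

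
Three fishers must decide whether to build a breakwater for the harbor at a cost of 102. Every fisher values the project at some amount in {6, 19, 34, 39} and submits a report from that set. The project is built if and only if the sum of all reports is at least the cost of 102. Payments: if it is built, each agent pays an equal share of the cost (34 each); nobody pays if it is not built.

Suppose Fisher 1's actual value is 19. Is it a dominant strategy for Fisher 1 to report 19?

Yes

Check each profile of the others' reports and compare truth against every alternative report.
Others report (6, 6): truth gives 0, best alternative gives 0.
Others report (6, 19): truth gives 0, best alternative gives 0.
Others report (6, 34): truth gives 0, best alternative gives 0.
Others report (6, 39): truth gives 0, best alternative gives 0.
Others report (19, 6): truth gives 0, best alternative gives 0.
Others report (19, 19): truth gives 0, best alternative gives 0.
(Remaining 10 profiles checked similarly; truth is weakly best in each.)
In every case the truthful report is at least as good as any alternative, so it is a dominant strategy.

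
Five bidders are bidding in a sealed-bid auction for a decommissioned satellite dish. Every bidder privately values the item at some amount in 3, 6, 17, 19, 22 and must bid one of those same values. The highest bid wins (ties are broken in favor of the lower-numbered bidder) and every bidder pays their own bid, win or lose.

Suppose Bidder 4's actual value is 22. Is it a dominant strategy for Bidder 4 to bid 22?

Consider the case where Bidder 1 bids 3, Bidder 2 bids 3, Bidder 3 bids 3 and Bidder 5 bids 3.
Truthful bid 22: wins, pays 22, utility 22 - 22 = 0.
Bid 6 instead: wins, pays 6, utility 22 - 6 = 16.
Since 16 > 0, bidding 6 is strictly better here, so truthful bidding is not dominant.

No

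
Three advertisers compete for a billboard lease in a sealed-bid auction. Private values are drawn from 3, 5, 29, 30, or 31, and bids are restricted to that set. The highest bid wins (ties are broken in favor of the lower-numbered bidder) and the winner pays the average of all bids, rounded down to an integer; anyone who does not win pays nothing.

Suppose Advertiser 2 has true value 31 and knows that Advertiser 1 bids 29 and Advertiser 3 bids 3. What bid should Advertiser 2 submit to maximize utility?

30

Bid 3: loses, pays 0, utility 0.
Bid 5: loses, pays 0, utility 0.
Bid 29: loses, pays 0, utility 0.
Bid 30: wins, pays 20, utility 31 - 20 = 11.
Bid 31: wins, pays 21, utility 31 - 21 = 10.
The best choice is 30 with utility 11.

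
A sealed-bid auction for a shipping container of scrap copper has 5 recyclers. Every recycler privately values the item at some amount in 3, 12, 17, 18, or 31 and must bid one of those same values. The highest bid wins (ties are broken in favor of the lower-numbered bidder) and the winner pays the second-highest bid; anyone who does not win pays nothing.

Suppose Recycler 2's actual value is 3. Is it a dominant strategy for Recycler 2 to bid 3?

Yes

Check each profile of the others' bids and compare truth against every alternative bid.
Others bid (3, 3, 3, 12): truth gives 0, best alternative gives -9.
Others bid (3, 3, 12, 3): truth gives 0, best alternative gives -9.
Others bid (3, 3, 12, 12): truth gives 0, best alternative gives -9.
Others bid (3, 12, 3, 3): truth gives 0, best alternative gives -9.
Others bid (3, 12, 3, 12): truth gives 0, best alternative gives -9.
Others bid (3, 12, 12, 3): truth gives 0, best alternative gives -9.
(Remaining 619 profiles checked similarly; truth is weakly best in each.)
In every case the truthful bid is at least as good as any alternative, so it is a dominant strategy.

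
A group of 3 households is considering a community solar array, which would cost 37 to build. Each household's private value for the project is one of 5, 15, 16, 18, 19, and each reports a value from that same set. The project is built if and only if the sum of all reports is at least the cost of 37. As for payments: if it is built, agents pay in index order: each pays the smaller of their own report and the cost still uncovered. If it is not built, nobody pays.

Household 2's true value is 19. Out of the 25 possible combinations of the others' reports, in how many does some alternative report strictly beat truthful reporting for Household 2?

Others report (5, 15): truth gives 0; report 18 gives 1 > 0. Violating.
Others report (5, 16): truth gives 0; report 16 gives 3 > 0. Violating.
Others report (5, 18): truth gives 0; report 15 gives 4 > 0. Violating.
Others report (5, 19): truth gives 0; report 15 gives 4 > 0. Violating.
Others report (5, 5): truth gives 0; no alternative beats it.
(Checking all 25 profiles: 24 have a profitable deviation, 1 does not.)

24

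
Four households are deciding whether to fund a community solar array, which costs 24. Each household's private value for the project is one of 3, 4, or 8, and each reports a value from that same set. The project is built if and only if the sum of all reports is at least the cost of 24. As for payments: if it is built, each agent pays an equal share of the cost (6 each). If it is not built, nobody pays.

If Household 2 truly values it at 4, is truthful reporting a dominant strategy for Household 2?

Consider the case where Household 1 reports 4, Household 3 reports 8 and Household 4 reports 8.
Truthful report 4: project built, pays 6, utility 4 - 6 = -2.
Report 3 instead: project not built, utility 0.
Since 0 > -2, reporting 3 is strictly better here, so truthful reporting is not dominant.

No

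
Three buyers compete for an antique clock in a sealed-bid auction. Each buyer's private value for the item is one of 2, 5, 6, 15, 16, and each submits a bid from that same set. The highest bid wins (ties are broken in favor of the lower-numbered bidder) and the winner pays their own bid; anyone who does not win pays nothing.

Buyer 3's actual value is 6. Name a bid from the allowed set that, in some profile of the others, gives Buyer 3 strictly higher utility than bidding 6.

5

Suppose Buyer 1 bids 2 and Buyer 2 bids 2.
Bid 6: wins, pays 6, utility 6 - 6 = 0.
Bid 5: wins, pays 5, utility 6 - 5 = 1.
So bidding 5 beats truth here (1 > 0).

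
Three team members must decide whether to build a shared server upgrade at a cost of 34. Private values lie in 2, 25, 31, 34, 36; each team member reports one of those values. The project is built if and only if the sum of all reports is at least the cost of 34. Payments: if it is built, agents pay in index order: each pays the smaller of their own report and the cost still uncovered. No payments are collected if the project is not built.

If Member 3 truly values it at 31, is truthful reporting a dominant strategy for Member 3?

Check each profile of the others' reports and compare truth against every alternative report.
Others report (2, 34): truth gives 31, best alternative gives 31.
Others report (2, 36): truth gives 31, best alternative gives 31.
Others report (25, 25): truth gives 31, best alternative gives 31.
Others report (25, 31): truth gives 31, best alternative gives 31.
Others report (25, 34): truth gives 31, best alternative gives 31.
Others report (25, 36): truth gives 31, best alternative gives 31.
(Remaining 19 profiles checked similarly; truth is weakly best in each.)
In every case the truthful report is at least as good as any alternative, so it is a dominant strategy.

Yes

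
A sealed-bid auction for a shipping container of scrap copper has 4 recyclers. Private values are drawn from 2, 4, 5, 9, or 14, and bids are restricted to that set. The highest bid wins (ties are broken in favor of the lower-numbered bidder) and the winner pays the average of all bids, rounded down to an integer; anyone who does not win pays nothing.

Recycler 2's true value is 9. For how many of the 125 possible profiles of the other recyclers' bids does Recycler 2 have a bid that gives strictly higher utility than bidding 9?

Others bid (2, 2, 2): truth gives 6; bid 4 gives 7 > 6. Violating.
Others bid (2, 2, 4): truth gives 5; bid 4 gives 6 > 5. Violating.
Others bid (2, 2, 5): truth gives 5; bid 5 gives 6 > 5. Violating.
Others bid (2, 2, 14): truth gives 0; bid 14 gives 1 > 0. Violating.
Others bid (2, 2, 9): truth gives 4; no alternative beats it.
Others bid (2, 4, 9): truth gives 3; no alternative beats it.
(Checking all 125 profiles: 39 have a profitable deviation, 86 do not.)

39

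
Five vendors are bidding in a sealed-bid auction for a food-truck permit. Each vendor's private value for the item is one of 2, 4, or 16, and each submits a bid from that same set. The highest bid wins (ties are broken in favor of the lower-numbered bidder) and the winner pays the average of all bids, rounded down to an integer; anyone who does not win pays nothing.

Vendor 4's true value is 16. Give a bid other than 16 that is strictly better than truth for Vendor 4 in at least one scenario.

4

Suppose Vendor 1 bids 2, Vendor 2 bids 2, Vendor 3 bids 2 and Vendor 5 bids 2.
Bid 16: wins, pays 4, utility 16 - 4 = 12.
Bid 4: wins, pays 2, utility 16 - 2 = 14.
So bidding 4 beats truth here (14 > 12).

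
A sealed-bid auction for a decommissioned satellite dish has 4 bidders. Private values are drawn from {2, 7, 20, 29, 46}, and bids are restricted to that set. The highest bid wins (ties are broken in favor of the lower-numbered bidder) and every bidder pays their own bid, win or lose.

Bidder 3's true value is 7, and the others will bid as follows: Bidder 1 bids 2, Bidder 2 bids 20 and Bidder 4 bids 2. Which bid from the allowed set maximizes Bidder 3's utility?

2

Bid 2: loses but pays 2, utility -2.
Bid 7: loses but pays 7, utility -7.
Bid 20: loses but pays 20, utility -20.
Bid 29: wins, pays 29, utility 7 - 29 = -22.
Bid 46: wins, pays 46, utility 7 - 46 = -39.
The best choice is 2 with utility -2.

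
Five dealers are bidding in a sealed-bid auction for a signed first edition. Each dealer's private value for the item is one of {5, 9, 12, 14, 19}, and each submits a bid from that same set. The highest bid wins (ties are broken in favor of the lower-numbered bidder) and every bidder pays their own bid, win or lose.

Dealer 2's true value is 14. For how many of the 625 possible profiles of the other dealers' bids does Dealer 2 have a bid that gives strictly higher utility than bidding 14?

487

Others bid (5, 5, 5, 5): truth gives 0; bid 9 gives 5 > 0. Violating.
Others bid (5, 5, 5, 9): truth gives 0; bid 9 gives 5 > 0. Violating.
Others bid (5, 5, 5, 12): truth gives 0; bid 12 gives 2 > 0. Violating.
Others bid (5, 5, 5, 19): truth gives -14; bid 5 gives -5 > -14. Violating.
Others bid (5, 5, 5, 14): truth gives 0; no alternative beats it.
Others bid (5, 5, 9, 14): truth gives 0; no alternative beats it.
(Checking all 625 profiles: 487 have a profitable deviation, 138 do not.)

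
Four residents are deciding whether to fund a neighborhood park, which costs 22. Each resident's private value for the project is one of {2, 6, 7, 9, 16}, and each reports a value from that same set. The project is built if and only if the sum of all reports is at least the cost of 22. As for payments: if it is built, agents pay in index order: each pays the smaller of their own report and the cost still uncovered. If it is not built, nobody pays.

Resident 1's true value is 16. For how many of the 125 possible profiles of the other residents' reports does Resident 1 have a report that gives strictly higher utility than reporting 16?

Others report (2, 2, 9): truth gives 0; report 9 gives 7 > 0. Violating.
Others report (2, 2, 16): truth gives 0; report 2 gives 14 > 0. Violating.
Others report (2, 6, 6): truth gives 0; report 9 gives 7 > 0. Violating.
Others report (2, 6, 7): truth gives 0; report 7 gives 9 > 0. Violating.
Others report (2, 2, 2): truth gives 0; no alternative beats it.
Others report (2, 2, 6): truth gives 0; no alternative beats it.
(Checking all 125 profiles: 118 have a profitable deviation, 7 do not.)

118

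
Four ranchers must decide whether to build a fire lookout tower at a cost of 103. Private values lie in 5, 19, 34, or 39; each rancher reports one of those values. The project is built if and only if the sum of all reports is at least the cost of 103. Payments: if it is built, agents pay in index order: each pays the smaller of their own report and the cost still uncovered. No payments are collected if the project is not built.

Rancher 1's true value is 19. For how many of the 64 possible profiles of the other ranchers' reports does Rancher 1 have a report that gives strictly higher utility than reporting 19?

Others report (34, 34, 34): truth gives 0; report 5 gives 14 > 0. Violating.
Others report (34, 34, 39): truth gives 0; report 5 gives 14 > 0. Violating.
Others report (34, 39, 34): truth gives 0; report 5 gives 14 > 0. Violating.
Others report (34, 39, 39): truth gives 0; report 5 gives 14 > 0. Violating.
Others report (5, 5, 5): truth gives 0; no alternative beats it.
Others report (5, 5, 19): truth gives 0; no alternative beats it.
(Checking all 64 profiles: 8 have a profitable deviation, 56 do not.)

8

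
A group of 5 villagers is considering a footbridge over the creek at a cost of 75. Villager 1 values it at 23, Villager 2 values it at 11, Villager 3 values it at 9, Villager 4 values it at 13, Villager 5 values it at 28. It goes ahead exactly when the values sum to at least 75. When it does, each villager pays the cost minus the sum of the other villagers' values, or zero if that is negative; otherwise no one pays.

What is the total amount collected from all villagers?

Total value 84 ≥ cost 75, so it is built.
Villager 1: others sum to 61; max(0, 75 - 61) = 14.
Villager 2: others sum to 73; max(0, 75 - 73) = 2.
Villager 3: others sum to 75; max(0, 75 - 75) = 0.
Villager 4: others sum to 71; max(0, 75 - 71) = 4.
Villager 5: others sum to 56; max(0, 75 - 56) = 19.
Total collected = 14 + 2 + 0 + 4 + 19 = 39.

39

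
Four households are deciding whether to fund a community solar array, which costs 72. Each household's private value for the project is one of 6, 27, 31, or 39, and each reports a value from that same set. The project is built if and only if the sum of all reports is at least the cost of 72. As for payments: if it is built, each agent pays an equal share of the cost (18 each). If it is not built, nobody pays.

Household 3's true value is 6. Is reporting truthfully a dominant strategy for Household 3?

Check each profile of the others' reports and compare truth against every alternative report.
Others report (6, 6, 39): truth gives 0, best alternative gives -12.
Others report (6, 27, 27): truth gives 0, best alternative gives -12.
Others report (6, 27, 31): truth gives 0, best alternative gives -12.
Others report (6, 31, 27): truth gives 0, best alternative gives -12.
Others report (6, 39, 6): truth gives 0, best alternative gives -12.
Others report (27, 6, 27): truth gives 0, best alternative gives -12.
(Remaining 58 profiles checked similarly; truth is weakly best in each.)
In every case the truthful report is at least as good as any alternative, so it is a dominant strategy.

Yes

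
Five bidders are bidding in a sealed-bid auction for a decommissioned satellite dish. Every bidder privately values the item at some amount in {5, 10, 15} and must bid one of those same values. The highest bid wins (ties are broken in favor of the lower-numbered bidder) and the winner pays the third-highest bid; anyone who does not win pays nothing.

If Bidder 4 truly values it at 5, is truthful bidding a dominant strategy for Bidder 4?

Yes

Check each profile of the others' bids and compare truth against every alternative bid.
Others bid (5, 5, 5, 5): truth gives 0, best alternative gives 0.
Others bid (5, 5, 5, 10): truth gives 0, best alternative gives 0.
Others bid (5, 5, 5, 15): truth gives 0, best alternative gives 0.
Others bid (5, 5, 10, 5): truth gives 0, best alternative gives 0.
Others bid (5, 5, 10, 10): truth gives 0, best alternative gives 0.
Others bid (5, 5, 10, 15): truth gives 0, best alternative gives 0.
(Remaining 75 profiles checked similarly; truth is weakly best in each.)
In every case the truthful bid is at least as good as any alternative, so it is a dominant strategy.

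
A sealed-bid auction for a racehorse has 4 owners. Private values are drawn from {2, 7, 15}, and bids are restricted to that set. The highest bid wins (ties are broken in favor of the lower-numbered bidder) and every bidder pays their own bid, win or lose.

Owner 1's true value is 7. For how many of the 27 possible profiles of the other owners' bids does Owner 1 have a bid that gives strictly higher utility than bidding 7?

20

Others bid (2, 2, 2): truth gives 0; bid 2 gives 5 > 0. Violating.
Others bid (2, 2, 15): truth gives -7; bid 2 gives -2 > -7. Violating.
Others bid (2, 7, 15): truth gives -7; bid 2 gives -2 > -7. Violating.
Others bid (2, 15, 2): truth gives -7; bid 2 gives -2 > -7. Violating.
Others bid (2, 2, 7): truth gives 0; no alternative beats it.
Others bid (2, 7, 2): truth gives 0; no alternative beats it.
(Checking all 27 profiles: 20 have a profitable deviation, 7 do not.)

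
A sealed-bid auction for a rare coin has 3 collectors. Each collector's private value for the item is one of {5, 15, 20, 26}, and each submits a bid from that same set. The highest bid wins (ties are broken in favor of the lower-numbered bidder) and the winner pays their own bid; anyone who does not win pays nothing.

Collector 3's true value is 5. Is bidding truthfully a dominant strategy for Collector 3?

Check each profile of the others' bids and compare truth against every alternative bid.
Others bid (5, 5): truth gives 0, best alternative gives -10.
Others bid (5, 15): truth gives 0, best alternative gives 0.
Others bid (5, 20): truth gives 0, best alternative gives 0.
Others bid (5, 26): truth gives 0, best alternative gives 0.
Others bid (15, 5): truth gives 0, best alternative gives 0.
Others bid (15, 15): truth gives 0, best alternative gives 0.
(Remaining 10 profiles checked similarly; truth is weakly best in each.)
In every case the truthful bid is at least as good as any alternative, so it is a dominant strategy.

Yes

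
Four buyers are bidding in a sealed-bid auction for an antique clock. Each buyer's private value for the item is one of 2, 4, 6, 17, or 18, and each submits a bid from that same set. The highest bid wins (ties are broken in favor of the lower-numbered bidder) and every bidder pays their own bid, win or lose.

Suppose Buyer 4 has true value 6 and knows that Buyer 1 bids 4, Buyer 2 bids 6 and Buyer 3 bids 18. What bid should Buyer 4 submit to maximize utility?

Bid 2: loses but pays 2, utility -2.
Bid 4: loses but pays 4, utility -4.
Bid 6: loses but pays 6, utility -6.
Bid 17: loses but pays 17, utility -17.
Bid 18: loses but pays 18, utility -18.
The best choice is 2 with utility -2.

2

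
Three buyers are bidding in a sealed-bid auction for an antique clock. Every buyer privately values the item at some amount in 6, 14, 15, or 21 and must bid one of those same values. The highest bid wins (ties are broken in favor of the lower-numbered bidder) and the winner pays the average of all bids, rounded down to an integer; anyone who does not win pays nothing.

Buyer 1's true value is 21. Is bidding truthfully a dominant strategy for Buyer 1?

Consider the case where Buyer 2 bids 6 and Buyer 3 bids 6.
Truthful bid 21: wins, pays 11, utility 21 - 11 = 10.
Bid 6 instead: wins, pays 6, utility 21 - 6 = 15.
Since 15 > 10, bidding 6 is strictly better here, so truthful bidding is not dominant.

No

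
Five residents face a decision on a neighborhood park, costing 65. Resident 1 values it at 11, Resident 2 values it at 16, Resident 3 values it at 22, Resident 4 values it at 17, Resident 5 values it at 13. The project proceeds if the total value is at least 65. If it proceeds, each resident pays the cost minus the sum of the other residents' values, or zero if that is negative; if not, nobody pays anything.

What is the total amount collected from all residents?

Total value 79 ≥ cost 65, so it is built.
Resident 1: others sum to 68; max(0, 65 - 68) = 0.
Resident 2: others sum to 63; max(0, 65 - 63) = 2.
Resident 3: others sum to 57; max(0, 65 - 57) = 8.
Resident 4: others sum to 62; max(0, 65 - 62) = 3.
Resident 5: others sum to 66; max(0, 65 - 66) = 0.
Total collected = 0 + 2 + 8 + 3 + 0 = 13.

13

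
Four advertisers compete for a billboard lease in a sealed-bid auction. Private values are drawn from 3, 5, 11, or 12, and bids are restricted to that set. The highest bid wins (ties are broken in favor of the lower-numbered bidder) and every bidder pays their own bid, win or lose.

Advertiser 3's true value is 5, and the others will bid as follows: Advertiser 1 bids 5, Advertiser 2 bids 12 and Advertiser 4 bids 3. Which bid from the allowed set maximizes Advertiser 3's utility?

Bid 3: loses but pays 3, utility -3.
Bid 5: loses but pays 5, utility -5.
Bid 11: loses but pays 11, utility -11.
Bid 12: loses but pays 12, utility -12.
The best choice is 3 with utility -3.

3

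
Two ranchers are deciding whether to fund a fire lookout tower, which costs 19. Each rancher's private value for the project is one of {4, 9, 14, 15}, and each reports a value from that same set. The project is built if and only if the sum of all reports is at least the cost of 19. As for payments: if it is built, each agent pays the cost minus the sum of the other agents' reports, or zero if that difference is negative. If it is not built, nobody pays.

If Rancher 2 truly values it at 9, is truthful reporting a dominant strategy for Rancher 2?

Yes

Check each profile of the others' reports and compare truth against every alternative report.
Others report (15): truth gives 5, best alternative gives 5.
Others report (14): truth gives 4, best alternative gives 4.
Others report (4): truth gives 0, best alternative gives 0.
Others report (9): truth gives 0, best alternative gives 0.
In every case the truthful report is at least as good as any alternative, so it is a dominant strategy.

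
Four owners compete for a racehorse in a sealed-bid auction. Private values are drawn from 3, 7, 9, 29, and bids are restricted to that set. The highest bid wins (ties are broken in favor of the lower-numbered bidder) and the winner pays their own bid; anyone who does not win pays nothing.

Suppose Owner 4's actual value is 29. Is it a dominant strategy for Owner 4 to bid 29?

No

Consider the case where Owner 1 bids 3, Owner 2 bids 3 and Owner 3 bids 3.
Truthful bid 29: wins, pays 29, utility 29 - 29 = 0.
Bid 7 instead: wins, pays 7, utility 29 - 7 = 22.
Since 22 > 0, bidding 7 is strictly better here, so truthful bidding is not dominant.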